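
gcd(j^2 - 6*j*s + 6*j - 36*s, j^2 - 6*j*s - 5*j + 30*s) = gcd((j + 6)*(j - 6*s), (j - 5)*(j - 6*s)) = -j + 6*s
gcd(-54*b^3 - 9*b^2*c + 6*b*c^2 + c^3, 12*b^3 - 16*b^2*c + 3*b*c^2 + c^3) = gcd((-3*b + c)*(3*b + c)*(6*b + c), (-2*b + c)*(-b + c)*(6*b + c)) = 6*b + c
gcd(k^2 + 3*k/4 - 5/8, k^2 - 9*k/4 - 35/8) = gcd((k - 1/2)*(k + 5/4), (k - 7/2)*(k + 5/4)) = k + 5/4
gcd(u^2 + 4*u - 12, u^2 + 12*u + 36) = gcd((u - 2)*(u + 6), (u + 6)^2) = u + 6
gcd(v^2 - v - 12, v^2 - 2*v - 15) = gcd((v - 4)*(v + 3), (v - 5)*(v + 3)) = v + 3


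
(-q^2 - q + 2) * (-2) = 2*q^2 + 2*q - 4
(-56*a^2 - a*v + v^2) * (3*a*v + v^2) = -168*a^3*v - 59*a^2*v^2 + 2*a*v^3 + v^4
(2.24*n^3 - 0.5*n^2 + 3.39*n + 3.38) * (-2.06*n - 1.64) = -4.6144*n^4 - 2.6436*n^3 - 6.1634*n^2 - 12.5224*n - 5.5432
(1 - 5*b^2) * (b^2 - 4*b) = -5*b^4 + 20*b^3 + b^2 - 4*b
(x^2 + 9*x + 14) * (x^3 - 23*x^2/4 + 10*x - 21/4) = x^5 + 13*x^4/4 - 111*x^3/4 + 17*x^2/4 + 371*x/4 - 147/2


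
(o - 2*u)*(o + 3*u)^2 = o^3 + 4*o^2*u - 3*o*u^2 - 18*u^3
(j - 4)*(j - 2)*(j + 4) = j^3 - 2*j^2 - 16*j + 32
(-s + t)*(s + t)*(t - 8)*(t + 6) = -s^2*t^2 + 2*s^2*t + 48*s^2 + t^4 - 2*t^3 - 48*t^2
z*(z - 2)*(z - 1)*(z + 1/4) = z^4 - 11*z^3/4 + 5*z^2/4 + z/2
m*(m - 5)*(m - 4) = m^3 - 9*m^2 + 20*m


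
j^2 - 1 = (j - 1)*(j + 1)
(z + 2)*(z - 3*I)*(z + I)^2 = z^4 + 2*z^3 - I*z^3 + 5*z^2 - 2*I*z^2 + 10*z + 3*I*z + 6*I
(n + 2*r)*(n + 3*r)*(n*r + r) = n^3*r + 5*n^2*r^2 + n^2*r + 6*n*r^3 + 5*n*r^2 + 6*r^3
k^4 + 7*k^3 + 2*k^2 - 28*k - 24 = (k - 2)*(k + 1)*(k + 2)*(k + 6)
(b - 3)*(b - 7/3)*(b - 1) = b^3 - 19*b^2/3 + 37*b/3 - 7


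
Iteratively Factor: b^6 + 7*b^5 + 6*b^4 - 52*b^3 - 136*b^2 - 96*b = (b + 2)*(b^5 + 5*b^4 - 4*b^3 - 44*b^2 - 48*b) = (b + 2)^2*(b^4 + 3*b^3 - 10*b^2 - 24*b) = b*(b + 2)^2*(b^3 + 3*b^2 - 10*b - 24) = b*(b - 3)*(b + 2)^2*(b^2 + 6*b + 8) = b*(b - 3)*(b + 2)^2*(b + 4)*(b + 2)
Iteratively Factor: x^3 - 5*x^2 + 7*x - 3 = (x - 1)*(x^2 - 4*x + 3) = (x - 3)*(x - 1)*(x - 1)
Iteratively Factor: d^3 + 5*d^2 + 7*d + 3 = (d + 3)*(d^2 + 2*d + 1) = (d + 1)*(d + 3)*(d + 1)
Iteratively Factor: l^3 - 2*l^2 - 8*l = (l)*(l^2 - 2*l - 8) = l*(l - 4)*(l + 2)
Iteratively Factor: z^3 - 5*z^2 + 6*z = (z)*(z^2 - 5*z + 6) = z*(z - 2)*(z - 3)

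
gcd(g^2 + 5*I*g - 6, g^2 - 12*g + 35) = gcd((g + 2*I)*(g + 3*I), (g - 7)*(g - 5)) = 1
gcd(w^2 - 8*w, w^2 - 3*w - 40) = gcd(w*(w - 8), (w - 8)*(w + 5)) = w - 8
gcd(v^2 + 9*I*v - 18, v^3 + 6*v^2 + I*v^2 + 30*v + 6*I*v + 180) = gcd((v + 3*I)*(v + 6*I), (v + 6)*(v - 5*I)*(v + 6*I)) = v + 6*I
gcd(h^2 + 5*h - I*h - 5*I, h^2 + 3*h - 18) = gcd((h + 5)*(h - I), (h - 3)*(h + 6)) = 1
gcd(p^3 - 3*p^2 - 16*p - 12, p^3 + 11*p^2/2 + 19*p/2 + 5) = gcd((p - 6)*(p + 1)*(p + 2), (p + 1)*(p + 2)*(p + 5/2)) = p^2 + 3*p + 2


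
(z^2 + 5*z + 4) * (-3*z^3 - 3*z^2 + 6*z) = -3*z^5 - 18*z^4 - 21*z^3 + 18*z^2 + 24*z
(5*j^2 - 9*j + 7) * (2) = 10*j^2 - 18*j + 14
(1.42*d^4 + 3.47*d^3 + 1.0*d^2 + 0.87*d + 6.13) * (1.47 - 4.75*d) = -6.745*d^5 - 14.3951*d^4 + 0.3509*d^3 - 2.6625*d^2 - 27.8386*d + 9.0111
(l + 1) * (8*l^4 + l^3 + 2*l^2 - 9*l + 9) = 8*l^5 + 9*l^4 + 3*l^3 - 7*l^2 + 9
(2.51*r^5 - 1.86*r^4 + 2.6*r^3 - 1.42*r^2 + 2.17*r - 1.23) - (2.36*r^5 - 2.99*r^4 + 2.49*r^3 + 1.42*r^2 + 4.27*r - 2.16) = 0.15*r^5 + 1.13*r^4 + 0.11*r^3 - 2.84*r^2 - 2.1*r + 0.93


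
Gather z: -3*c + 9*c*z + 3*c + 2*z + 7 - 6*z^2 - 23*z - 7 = -6*z^2 + z*(9*c - 21)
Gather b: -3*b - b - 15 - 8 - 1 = -4*b - 24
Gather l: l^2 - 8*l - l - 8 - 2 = l^2 - 9*l - 10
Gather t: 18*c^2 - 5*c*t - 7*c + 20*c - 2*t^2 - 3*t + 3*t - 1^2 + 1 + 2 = 18*c^2 - 5*c*t + 13*c - 2*t^2 + 2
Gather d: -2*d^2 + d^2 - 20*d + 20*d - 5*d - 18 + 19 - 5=-d^2 - 5*d - 4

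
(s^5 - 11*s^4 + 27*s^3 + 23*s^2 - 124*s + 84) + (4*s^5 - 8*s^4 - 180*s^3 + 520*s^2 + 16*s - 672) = 5*s^5 - 19*s^4 - 153*s^3 + 543*s^2 - 108*s - 588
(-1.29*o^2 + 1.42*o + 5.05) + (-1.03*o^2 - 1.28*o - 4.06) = -2.32*o^2 + 0.14*o + 0.99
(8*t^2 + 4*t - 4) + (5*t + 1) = 8*t^2 + 9*t - 3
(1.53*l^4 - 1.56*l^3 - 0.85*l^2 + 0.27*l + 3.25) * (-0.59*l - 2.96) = -0.9027*l^5 - 3.6084*l^4 + 5.1191*l^3 + 2.3567*l^2 - 2.7167*l - 9.62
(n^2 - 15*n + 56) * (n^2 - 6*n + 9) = n^4 - 21*n^3 + 155*n^2 - 471*n + 504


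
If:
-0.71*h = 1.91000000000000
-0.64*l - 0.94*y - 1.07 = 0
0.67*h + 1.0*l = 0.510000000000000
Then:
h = -2.69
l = 2.31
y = -2.71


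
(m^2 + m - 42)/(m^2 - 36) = (m + 7)/(m + 6)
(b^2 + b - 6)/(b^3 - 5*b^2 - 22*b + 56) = (b + 3)/(b^2 - 3*b - 28)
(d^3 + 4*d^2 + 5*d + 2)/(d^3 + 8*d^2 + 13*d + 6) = (d + 2)/(d + 6)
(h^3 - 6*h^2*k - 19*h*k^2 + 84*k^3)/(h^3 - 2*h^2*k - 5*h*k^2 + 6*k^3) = (h^2 - 3*h*k - 28*k^2)/(h^2 + h*k - 2*k^2)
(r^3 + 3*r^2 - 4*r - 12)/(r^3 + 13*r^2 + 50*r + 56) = (r^2 + r - 6)/(r^2 + 11*r + 28)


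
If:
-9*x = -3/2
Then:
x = 1/6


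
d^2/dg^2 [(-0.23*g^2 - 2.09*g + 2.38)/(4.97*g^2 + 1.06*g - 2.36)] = (-100.82639*g^3 + 336.542556*g^2 - 71.854272*g + 48.160624)/(122.763473*g^6 + 78.548862*g^5 - 158.129496*g^4 - 73.406696*g^3 + 75.087648*g^2 + 17.711328*g - 13.144256)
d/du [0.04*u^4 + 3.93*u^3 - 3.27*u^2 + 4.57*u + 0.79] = 0.16*u^3 + 11.79*u^2 - 6.54*u + 4.57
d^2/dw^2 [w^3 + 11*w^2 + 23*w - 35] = 6*w + 22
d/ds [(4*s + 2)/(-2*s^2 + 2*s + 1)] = 8*s*(s + 1)/(4*s^4 - 8*s^3 + 4*s + 1)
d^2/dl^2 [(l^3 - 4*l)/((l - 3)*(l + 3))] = 10*l*(l^2 + 27)/(l^6 - 27*l^4 + 243*l^2 - 729)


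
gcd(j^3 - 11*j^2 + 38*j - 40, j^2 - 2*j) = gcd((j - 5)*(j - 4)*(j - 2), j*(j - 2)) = j - 2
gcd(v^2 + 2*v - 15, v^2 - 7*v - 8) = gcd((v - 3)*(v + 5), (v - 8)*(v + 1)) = 1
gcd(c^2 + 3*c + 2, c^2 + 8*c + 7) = c + 1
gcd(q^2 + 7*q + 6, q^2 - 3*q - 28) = 1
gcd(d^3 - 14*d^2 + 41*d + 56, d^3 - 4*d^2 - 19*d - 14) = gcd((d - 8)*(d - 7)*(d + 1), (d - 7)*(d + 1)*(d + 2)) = d^2 - 6*d - 7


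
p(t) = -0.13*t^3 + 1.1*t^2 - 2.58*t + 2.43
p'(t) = -0.39*t^2 + 2.2*t - 2.58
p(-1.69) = 10.56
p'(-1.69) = -7.41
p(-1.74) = 10.93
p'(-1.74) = -7.59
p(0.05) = 2.30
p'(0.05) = -2.47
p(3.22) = 1.19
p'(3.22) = 0.46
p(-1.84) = 11.71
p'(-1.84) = -7.95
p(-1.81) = 11.47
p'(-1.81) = -7.84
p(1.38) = 0.62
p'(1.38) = -0.29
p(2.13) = 0.67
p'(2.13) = 0.34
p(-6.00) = 85.59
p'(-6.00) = -29.82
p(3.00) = 1.08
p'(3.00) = 0.51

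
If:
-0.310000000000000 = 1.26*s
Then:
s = -0.25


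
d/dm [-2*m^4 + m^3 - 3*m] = -8*m^3 + 3*m^2 - 3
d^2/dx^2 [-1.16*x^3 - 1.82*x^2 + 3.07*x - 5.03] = -6.96*x - 3.64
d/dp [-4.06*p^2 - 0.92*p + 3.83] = -8.12*p - 0.92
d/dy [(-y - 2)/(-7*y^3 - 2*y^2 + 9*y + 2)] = (7*y^3 + 2*y^2 - 9*y - (y + 2)*(21*y^2 + 4*y - 9) - 2)/(7*y^3 + 2*y^2 - 9*y - 2)^2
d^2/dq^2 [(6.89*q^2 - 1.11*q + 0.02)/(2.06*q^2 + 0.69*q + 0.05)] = (-29.007684*q^3 - 3.748788*q^2 + 0.856548*q + 0.125964)/(8.741816*q^6 + 8.784252*q^5 + 3.578838*q^4 + 0.754929*q^3 + 0.086865*q^2 + 0.005175*q + 0.000125)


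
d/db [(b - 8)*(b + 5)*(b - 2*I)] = 3*b^2 + b*(-6 - 4*I) - 40 + 6*I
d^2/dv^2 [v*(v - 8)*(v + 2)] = 6*v - 12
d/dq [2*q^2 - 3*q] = 4*q - 3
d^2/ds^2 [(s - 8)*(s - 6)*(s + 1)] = 6*s - 26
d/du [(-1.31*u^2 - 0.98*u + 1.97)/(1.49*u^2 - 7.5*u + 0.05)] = (11.2852*u^2 - 6.0016*u + 14.726)/(2.2201*u^4 - 22.35*u^3 + 56.399*u^2 - 0.75*u + 0.0025)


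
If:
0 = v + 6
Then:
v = -6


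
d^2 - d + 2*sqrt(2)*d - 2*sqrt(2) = (d - 1)*(d + 2*sqrt(2))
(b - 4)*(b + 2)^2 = b^3 - 12*b - 16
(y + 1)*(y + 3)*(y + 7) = y^3 + 11*y^2 + 31*y + 21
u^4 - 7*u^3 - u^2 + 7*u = u*(u - 7)*(u - 1)*(u + 1)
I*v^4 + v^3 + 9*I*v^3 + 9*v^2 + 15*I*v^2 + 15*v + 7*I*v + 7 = (v + 1)*(v + 7)*(v - I)*(I*v + I)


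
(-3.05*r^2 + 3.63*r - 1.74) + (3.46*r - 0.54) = -3.05*r^2 + 7.09*r - 2.28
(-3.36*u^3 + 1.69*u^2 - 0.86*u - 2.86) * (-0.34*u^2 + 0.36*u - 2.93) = 1.1424*u^5 - 1.7842*u^4 + 10.7456*u^3 - 4.2889*u^2 + 1.4902*u + 8.3798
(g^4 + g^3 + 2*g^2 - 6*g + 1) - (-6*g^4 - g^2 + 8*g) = 7*g^4 + g^3 + 3*g^2 - 14*g + 1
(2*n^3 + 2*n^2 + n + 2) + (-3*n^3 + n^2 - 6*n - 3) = -n^3 + 3*n^2 - 5*n - 1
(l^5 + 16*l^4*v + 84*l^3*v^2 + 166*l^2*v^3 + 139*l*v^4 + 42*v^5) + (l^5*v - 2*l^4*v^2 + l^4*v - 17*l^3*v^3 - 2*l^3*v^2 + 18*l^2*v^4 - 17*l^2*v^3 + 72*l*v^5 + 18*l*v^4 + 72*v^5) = l^5*v + l^5 - 2*l^4*v^2 + 17*l^4*v - 17*l^3*v^3 + 82*l^3*v^2 + 18*l^2*v^4 + 149*l^2*v^3 + 72*l*v^5 + 157*l*v^4 + 114*v^5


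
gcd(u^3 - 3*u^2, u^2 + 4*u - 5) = 1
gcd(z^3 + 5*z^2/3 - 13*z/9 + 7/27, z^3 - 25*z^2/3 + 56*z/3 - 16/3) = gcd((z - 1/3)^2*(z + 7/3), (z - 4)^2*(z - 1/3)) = z - 1/3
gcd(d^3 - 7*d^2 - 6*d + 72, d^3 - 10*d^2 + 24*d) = d^2 - 10*d + 24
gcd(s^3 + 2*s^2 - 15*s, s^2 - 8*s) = s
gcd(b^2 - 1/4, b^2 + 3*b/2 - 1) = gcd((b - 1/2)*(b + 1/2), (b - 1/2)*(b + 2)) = b - 1/2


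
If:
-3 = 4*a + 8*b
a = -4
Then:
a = -4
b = 13/8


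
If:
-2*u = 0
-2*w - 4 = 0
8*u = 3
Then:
No Solution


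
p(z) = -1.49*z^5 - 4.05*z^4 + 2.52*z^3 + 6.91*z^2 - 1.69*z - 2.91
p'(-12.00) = -125568.49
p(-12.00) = 283436.73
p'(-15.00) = -320989.24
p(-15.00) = 919509.69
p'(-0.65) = -4.36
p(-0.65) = -0.13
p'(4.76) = -5336.37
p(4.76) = -5302.75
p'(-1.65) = 13.64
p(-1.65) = -4.43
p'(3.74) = -2149.35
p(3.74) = -1663.44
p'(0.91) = -0.17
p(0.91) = -0.53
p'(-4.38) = -1297.85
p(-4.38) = 836.65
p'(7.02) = -23229.23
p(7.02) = -34040.34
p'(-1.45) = 10.62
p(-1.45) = -1.97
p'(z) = -7.45*z^4 - 16.2*z^3 + 7.56*z^2 + 13.82*z - 1.69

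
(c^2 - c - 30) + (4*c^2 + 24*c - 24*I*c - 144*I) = 5*c^2 + 23*c - 24*I*c - 30 - 144*I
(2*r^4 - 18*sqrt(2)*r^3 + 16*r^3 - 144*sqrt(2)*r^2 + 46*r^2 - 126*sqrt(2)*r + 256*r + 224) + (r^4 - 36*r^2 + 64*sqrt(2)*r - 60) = 3*r^4 - 18*sqrt(2)*r^3 + 16*r^3 - 144*sqrt(2)*r^2 + 10*r^2 - 62*sqrt(2)*r + 256*r + 164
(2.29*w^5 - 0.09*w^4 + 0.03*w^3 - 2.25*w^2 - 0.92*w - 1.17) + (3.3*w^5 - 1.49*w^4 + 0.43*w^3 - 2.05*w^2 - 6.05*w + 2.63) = 5.59*w^5 - 1.58*w^4 + 0.46*w^3 - 4.3*w^2 - 6.97*w + 1.46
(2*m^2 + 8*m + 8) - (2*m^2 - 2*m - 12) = 10*m + 20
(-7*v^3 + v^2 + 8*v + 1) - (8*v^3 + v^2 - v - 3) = -15*v^3 + 9*v + 4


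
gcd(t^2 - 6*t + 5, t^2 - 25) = t - 5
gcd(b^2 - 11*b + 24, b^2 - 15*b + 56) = b - 8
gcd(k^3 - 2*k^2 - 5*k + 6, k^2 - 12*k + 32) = 1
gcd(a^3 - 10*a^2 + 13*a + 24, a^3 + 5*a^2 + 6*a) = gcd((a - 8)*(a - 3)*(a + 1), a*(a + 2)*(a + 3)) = 1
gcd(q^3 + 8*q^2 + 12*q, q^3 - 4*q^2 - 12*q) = q^2 + 2*q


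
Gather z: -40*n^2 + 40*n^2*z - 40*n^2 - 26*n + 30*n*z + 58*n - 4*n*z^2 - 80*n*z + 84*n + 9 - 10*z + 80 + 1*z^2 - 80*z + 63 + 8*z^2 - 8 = -80*n^2 + 116*n + z^2*(9 - 4*n) + z*(40*n^2 - 50*n - 90) + 144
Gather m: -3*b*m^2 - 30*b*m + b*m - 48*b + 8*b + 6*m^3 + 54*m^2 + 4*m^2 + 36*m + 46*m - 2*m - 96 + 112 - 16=-40*b + 6*m^3 + m^2*(58 - 3*b) + m*(80 - 29*b)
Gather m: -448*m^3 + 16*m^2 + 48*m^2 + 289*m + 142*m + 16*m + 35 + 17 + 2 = -448*m^3 + 64*m^2 + 447*m + 54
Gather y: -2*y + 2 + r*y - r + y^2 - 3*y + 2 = -r + y^2 + y*(r - 5) + 4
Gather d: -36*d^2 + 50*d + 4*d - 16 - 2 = -36*d^2 + 54*d - 18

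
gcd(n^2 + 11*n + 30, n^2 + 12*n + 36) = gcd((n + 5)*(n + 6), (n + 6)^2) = n + 6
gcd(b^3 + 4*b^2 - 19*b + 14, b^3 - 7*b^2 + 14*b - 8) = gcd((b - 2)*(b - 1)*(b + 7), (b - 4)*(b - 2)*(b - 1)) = b^2 - 3*b + 2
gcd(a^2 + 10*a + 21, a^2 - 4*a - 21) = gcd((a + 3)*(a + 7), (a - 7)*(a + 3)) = a + 3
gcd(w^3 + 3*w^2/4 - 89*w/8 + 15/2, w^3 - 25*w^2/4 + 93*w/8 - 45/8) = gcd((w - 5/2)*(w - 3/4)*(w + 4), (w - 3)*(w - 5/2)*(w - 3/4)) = w^2 - 13*w/4 + 15/8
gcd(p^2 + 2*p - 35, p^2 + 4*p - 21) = p + 7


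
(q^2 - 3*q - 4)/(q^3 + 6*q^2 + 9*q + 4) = (q - 4)/(q^2 + 5*q + 4)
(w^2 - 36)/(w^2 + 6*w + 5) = (w^2 - 36)/(w^2 + 6*w + 5)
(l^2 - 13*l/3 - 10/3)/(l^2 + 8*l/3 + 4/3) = (l - 5)/(l + 2)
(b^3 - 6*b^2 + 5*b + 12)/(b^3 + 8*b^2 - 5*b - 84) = (b^2 - 3*b - 4)/(b^2 + 11*b + 28)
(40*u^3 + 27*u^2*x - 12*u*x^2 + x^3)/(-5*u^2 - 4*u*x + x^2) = -8*u + x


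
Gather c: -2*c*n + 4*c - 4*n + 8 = c*(4 - 2*n) - 4*n + 8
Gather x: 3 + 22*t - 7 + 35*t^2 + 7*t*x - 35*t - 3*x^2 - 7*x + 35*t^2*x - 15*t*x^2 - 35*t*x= 35*t^2 - 13*t + x^2*(-15*t - 3) + x*(35*t^2 - 28*t - 7) - 4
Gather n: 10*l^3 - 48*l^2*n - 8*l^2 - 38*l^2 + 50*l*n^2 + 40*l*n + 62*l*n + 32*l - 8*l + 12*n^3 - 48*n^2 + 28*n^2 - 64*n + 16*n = 10*l^3 - 46*l^2 + 24*l + 12*n^3 + n^2*(50*l - 20) + n*(-48*l^2 + 102*l - 48)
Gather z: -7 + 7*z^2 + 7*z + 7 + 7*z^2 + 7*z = 14*z^2 + 14*z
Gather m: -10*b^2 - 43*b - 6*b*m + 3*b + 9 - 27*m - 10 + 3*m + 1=-10*b^2 - 40*b + m*(-6*b - 24)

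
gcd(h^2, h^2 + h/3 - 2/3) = 1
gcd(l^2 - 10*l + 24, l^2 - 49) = 1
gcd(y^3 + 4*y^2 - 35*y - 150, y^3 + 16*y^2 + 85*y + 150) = y^2 + 10*y + 25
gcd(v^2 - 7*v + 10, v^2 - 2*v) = v - 2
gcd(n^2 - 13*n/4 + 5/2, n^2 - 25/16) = n - 5/4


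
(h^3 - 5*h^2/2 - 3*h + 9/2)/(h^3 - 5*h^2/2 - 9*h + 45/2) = (2*h^2 + h - 3)/(2*h^2 + h - 15)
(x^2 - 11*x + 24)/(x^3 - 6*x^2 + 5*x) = (x^2 - 11*x + 24)/(x*(x^2 - 6*x + 5))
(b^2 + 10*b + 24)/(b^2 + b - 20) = (b^2 + 10*b + 24)/(b^2 + b - 20)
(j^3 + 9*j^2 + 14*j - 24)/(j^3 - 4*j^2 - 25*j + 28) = (j + 6)/(j - 7)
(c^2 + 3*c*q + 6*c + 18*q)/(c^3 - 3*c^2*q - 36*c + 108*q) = (-c - 3*q)/(-c^2 + 3*c*q + 6*c - 18*q)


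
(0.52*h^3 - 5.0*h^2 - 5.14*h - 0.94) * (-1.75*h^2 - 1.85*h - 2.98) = -0.91*h^5 + 7.788*h^4 + 16.6954*h^3 + 26.054*h^2 + 17.0562*h + 2.8012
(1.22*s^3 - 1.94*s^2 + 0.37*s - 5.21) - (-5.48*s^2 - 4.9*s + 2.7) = 1.22*s^3 + 3.54*s^2 + 5.27*s - 7.91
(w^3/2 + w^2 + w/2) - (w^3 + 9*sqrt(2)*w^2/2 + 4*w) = -w^3/2 - 9*sqrt(2)*w^2/2 + w^2 - 7*w/2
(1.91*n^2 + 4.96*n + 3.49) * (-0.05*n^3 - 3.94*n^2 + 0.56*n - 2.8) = -0.0955*n^5 - 7.7734*n^4 - 18.6473*n^3 - 16.321*n^2 - 11.9336*n - 9.772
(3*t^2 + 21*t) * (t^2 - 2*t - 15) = 3*t^4 + 15*t^3 - 87*t^2 - 315*t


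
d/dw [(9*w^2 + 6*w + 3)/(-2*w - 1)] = 18*w*(-w - 1)/(4*w^2 + 4*w + 1)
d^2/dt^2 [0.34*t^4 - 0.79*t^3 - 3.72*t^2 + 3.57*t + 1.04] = 4.08*t^2 - 4.74*t - 7.44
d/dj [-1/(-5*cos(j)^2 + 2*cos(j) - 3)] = 2*(5*cos(j) - 1)*sin(j)/(5*cos(j)^2 - 2*cos(j) + 3)^2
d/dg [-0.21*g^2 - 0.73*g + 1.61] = -0.42*g - 0.73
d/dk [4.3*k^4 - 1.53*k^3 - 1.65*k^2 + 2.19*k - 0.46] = 17.2*k^3 - 4.59*k^2 - 3.3*k + 2.19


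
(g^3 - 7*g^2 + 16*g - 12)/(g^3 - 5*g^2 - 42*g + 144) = (g^2 - 4*g + 4)/(g^2 - 2*g - 48)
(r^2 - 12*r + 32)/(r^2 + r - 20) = (r - 8)/(r + 5)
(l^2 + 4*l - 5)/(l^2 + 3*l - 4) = (l + 5)/(l + 4)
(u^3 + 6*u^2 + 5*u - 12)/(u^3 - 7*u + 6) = (u + 4)/(u - 2)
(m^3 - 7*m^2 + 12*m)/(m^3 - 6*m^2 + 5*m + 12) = m/(m + 1)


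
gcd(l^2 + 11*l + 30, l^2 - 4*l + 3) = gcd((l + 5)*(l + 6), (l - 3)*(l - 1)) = 1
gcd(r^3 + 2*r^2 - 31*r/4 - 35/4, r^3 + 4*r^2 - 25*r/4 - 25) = r - 5/2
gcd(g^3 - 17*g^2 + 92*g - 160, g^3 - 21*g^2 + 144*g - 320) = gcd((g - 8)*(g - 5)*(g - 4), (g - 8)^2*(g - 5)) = g^2 - 13*g + 40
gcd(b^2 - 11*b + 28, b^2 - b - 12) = b - 4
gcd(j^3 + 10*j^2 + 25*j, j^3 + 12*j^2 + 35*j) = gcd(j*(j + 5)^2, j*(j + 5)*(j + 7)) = j^2 + 5*j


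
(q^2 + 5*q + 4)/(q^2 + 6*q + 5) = (q + 4)/(q + 5)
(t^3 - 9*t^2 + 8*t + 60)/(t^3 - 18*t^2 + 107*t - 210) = (t + 2)/(t - 7)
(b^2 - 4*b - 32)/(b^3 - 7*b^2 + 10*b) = (b^2 - 4*b - 32)/(b*(b^2 - 7*b + 10))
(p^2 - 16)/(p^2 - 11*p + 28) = (p + 4)/(p - 7)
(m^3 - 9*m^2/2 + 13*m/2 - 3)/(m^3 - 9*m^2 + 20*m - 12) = (m - 3/2)/(m - 6)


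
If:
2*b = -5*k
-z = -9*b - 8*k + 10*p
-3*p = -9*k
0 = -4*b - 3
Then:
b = -3/4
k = 3/10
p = 9/10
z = -267/20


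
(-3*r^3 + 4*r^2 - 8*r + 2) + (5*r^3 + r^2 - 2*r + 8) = 2*r^3 + 5*r^2 - 10*r + 10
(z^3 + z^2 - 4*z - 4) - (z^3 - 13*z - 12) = z^2 + 9*z + 8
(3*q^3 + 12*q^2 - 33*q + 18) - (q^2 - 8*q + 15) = 3*q^3 + 11*q^2 - 25*q + 3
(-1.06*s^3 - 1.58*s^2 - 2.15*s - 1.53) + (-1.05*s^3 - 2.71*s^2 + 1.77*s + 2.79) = -2.11*s^3 - 4.29*s^2 - 0.38*s + 1.26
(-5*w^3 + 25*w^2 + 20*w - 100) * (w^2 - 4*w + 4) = -5*w^5 + 45*w^4 - 100*w^3 - 80*w^2 + 480*w - 400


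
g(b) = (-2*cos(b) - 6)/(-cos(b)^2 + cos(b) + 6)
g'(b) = (-2*sin(b)*cos(b) + sin(b))*(-2*cos(b) - 6)/(-cos(b)^2 + cos(b) + 6)^2 + 2*sin(b)/(-cos(b)^2 + cos(b) + 6)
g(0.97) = -1.14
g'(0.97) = 0.28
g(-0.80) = -1.19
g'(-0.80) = -0.29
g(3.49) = -0.99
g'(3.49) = 0.07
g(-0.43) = -1.29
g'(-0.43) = -0.21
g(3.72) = -0.97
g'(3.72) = 0.07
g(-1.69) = -0.98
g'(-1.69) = -0.13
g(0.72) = -1.21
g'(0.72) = 0.28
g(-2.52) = -0.97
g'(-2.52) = 0.07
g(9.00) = -0.98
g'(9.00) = -0.07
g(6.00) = -1.31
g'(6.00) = -0.15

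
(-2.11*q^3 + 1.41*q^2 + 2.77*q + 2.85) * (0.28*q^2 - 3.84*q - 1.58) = -0.5908*q^5 + 8.4972*q^4 - 1.305*q^3 - 12.0666*q^2 - 15.3206*q - 4.503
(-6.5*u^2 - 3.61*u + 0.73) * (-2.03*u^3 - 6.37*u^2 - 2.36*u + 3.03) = 13.195*u^5 + 48.7333*u^4 + 36.8538*u^3 - 15.8255*u^2 - 12.6611*u + 2.2119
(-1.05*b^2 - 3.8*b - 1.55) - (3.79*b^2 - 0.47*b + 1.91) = -4.84*b^2 - 3.33*b - 3.46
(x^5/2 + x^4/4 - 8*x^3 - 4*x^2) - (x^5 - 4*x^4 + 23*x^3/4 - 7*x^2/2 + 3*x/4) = -x^5/2 + 17*x^4/4 - 55*x^3/4 - x^2/2 - 3*x/4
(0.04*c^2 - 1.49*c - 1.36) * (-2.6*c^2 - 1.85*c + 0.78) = -0.104*c^4 + 3.8*c^3 + 6.3237*c^2 + 1.3538*c - 1.0608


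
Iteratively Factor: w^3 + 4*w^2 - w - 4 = (w + 4)*(w^2 - 1) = (w - 1)*(w + 4)*(w + 1)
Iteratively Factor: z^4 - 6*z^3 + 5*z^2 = (z)*(z^3 - 6*z^2 + 5*z) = z*(z - 5)*(z^2 - z) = z^2*(z - 5)*(z - 1)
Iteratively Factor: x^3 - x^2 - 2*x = (x)*(x^2 - x - 2) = x*(x - 2)*(x + 1)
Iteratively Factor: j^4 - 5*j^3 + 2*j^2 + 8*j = (j)*(j^3 - 5*j^2 + 2*j + 8) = j*(j - 4)*(j^2 - j - 2) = j*(j - 4)*(j - 2)*(j + 1)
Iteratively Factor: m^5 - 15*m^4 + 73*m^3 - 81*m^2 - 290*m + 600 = (m - 5)*(m^4 - 10*m^3 + 23*m^2 + 34*m - 120) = (m - 5)*(m - 4)*(m^3 - 6*m^2 - m + 30) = (m - 5)^2*(m - 4)*(m^2 - m - 6) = (m - 5)^2*(m - 4)*(m + 2)*(m - 3)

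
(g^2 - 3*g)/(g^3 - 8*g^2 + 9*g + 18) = g/(g^2 - 5*g - 6)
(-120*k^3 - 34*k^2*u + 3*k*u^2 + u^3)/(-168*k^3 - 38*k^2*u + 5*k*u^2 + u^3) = (5*k + u)/(7*k + u)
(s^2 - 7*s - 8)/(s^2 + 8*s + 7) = (s - 8)/(s + 7)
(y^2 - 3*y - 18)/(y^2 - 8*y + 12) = (y + 3)/(y - 2)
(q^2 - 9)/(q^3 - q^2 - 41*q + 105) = (q + 3)/(q^2 + 2*q - 35)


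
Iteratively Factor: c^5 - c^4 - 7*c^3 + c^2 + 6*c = (c - 1)*(c^4 - 7*c^2 - 6*c) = c*(c - 1)*(c^3 - 7*c - 6) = c*(c - 3)*(c - 1)*(c^2 + 3*c + 2) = c*(c - 3)*(c - 1)*(c + 2)*(c + 1)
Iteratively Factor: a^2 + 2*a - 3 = (a - 1)*(a + 3)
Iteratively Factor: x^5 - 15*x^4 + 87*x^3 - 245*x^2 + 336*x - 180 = (x - 5)*(x^4 - 10*x^3 + 37*x^2 - 60*x + 36) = (x - 5)*(x - 2)*(x^3 - 8*x^2 + 21*x - 18) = (x - 5)*(x - 2)^2*(x^2 - 6*x + 9) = (x - 5)*(x - 3)*(x - 2)^2*(x - 3)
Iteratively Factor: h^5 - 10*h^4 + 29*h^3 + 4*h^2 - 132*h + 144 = (h - 3)*(h^4 - 7*h^3 + 8*h^2 + 28*h - 48) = (h - 3)*(h + 2)*(h^3 - 9*h^2 + 26*h - 24) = (h - 3)*(h - 2)*(h + 2)*(h^2 - 7*h + 12) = (h - 4)*(h - 3)*(h - 2)*(h + 2)*(h - 3)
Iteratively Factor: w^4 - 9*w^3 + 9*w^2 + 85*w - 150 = (w - 2)*(w^3 - 7*w^2 - 5*w + 75) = (w - 5)*(w - 2)*(w^2 - 2*w - 15) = (w - 5)^2*(w - 2)*(w + 3)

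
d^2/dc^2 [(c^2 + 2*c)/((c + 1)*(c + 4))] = 6*(-c^3 - 4*c^2 - 8*c - 8)/(c^6 + 15*c^5 + 87*c^4 + 245*c^3 + 348*c^2 + 240*c + 64)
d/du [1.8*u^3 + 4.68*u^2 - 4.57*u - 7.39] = 5.4*u^2 + 9.36*u - 4.57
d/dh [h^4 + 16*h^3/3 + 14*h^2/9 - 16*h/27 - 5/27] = 4*h^3 + 16*h^2 + 28*h/9 - 16/27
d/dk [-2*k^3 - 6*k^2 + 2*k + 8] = -6*k^2 - 12*k + 2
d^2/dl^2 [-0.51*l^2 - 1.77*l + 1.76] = -1.02000000000000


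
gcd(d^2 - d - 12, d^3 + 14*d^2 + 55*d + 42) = 1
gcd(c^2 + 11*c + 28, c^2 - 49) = c + 7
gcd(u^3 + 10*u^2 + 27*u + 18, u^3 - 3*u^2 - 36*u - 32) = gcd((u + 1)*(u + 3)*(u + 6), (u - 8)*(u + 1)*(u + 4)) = u + 1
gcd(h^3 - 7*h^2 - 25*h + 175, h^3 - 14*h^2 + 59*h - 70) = h^2 - 12*h + 35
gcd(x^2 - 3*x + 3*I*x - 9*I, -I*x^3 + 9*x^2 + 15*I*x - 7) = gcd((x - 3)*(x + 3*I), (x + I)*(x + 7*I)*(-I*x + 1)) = 1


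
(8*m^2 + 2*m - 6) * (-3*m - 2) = -24*m^3 - 22*m^2 + 14*m + 12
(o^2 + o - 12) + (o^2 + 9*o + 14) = 2*o^2 + 10*o + 2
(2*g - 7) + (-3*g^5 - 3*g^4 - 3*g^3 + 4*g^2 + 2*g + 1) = -3*g^5 - 3*g^4 - 3*g^3 + 4*g^2 + 4*g - 6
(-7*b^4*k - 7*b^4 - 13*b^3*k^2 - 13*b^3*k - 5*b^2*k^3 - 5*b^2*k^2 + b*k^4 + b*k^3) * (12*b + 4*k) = -84*b^5*k - 84*b^5 - 184*b^4*k^2 - 184*b^4*k - 112*b^3*k^3 - 112*b^3*k^2 - 8*b^2*k^4 - 8*b^2*k^3 + 4*b*k^5 + 4*b*k^4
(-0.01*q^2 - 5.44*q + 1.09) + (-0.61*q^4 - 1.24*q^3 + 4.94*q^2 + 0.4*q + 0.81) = -0.61*q^4 - 1.24*q^3 + 4.93*q^2 - 5.04*q + 1.9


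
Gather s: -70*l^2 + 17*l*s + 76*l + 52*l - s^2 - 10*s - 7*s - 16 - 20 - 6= -70*l^2 + 128*l - s^2 + s*(17*l - 17) - 42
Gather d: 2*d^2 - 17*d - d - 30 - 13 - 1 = 2*d^2 - 18*d - 44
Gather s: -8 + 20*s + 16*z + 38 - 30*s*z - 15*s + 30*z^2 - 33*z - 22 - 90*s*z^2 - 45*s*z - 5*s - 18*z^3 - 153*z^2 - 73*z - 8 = s*(-90*z^2 - 75*z) - 18*z^3 - 123*z^2 - 90*z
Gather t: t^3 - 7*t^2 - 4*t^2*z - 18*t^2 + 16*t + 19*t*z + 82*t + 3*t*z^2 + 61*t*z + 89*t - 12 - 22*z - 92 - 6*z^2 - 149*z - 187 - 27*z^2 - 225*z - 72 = t^3 + t^2*(-4*z - 25) + t*(3*z^2 + 80*z + 187) - 33*z^2 - 396*z - 363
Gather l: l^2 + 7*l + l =l^2 + 8*l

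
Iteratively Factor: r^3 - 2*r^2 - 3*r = (r + 1)*(r^2 - 3*r) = (r - 3)*(r + 1)*(r)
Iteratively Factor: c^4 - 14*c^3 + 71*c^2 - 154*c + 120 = (c - 2)*(c^3 - 12*c^2 + 47*c - 60) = (c - 5)*(c - 2)*(c^2 - 7*c + 12) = (c - 5)*(c - 3)*(c - 2)*(c - 4)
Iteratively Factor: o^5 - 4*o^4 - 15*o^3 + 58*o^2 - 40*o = (o - 1)*(o^4 - 3*o^3 - 18*o^2 + 40*o) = (o - 2)*(o - 1)*(o^3 - o^2 - 20*o) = o*(o - 2)*(o - 1)*(o^2 - o - 20) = o*(o - 5)*(o - 2)*(o - 1)*(o + 4)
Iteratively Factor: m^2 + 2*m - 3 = (m + 3)*(m - 1)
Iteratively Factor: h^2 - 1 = (h + 1)*(h - 1)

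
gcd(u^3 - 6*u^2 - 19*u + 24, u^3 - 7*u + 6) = u^2 + 2*u - 3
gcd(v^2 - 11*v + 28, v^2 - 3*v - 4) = v - 4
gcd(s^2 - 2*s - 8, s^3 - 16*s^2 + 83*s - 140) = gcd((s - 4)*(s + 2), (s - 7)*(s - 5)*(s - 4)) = s - 4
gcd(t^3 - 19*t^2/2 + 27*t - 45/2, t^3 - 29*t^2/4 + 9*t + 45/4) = t^2 - 8*t + 15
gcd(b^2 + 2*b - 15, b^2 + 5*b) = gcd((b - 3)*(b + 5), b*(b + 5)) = b + 5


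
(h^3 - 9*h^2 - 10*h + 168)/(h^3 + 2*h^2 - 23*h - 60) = (h^2 - 13*h + 42)/(h^2 - 2*h - 15)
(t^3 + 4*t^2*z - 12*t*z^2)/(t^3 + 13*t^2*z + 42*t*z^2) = (t - 2*z)/(t + 7*z)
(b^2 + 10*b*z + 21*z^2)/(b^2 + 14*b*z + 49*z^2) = (b + 3*z)/(b + 7*z)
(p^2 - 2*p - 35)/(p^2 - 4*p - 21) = (p + 5)/(p + 3)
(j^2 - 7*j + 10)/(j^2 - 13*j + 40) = (j - 2)/(j - 8)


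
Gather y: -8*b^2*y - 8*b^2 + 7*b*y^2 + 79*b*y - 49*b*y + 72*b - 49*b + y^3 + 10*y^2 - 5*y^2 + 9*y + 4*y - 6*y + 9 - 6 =-8*b^2 + 23*b + y^3 + y^2*(7*b + 5) + y*(-8*b^2 + 30*b + 7) + 3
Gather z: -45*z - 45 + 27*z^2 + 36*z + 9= 27*z^2 - 9*z - 36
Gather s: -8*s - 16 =-8*s - 16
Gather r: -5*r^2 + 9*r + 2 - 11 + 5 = -5*r^2 + 9*r - 4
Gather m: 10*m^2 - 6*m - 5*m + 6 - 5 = 10*m^2 - 11*m + 1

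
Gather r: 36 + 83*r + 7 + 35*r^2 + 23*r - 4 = 35*r^2 + 106*r + 39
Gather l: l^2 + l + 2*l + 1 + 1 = l^2 + 3*l + 2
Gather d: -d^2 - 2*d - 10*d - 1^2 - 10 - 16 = -d^2 - 12*d - 27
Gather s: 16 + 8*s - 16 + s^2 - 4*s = s^2 + 4*s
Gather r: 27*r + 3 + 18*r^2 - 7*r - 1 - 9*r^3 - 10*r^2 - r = -9*r^3 + 8*r^2 + 19*r + 2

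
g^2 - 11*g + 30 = (g - 6)*(g - 5)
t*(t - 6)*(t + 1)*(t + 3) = t^4 - 2*t^3 - 21*t^2 - 18*t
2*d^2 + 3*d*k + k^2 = (d + k)*(2*d + k)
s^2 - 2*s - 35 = (s - 7)*(s + 5)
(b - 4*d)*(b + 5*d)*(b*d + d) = b^3*d + b^2*d^2 + b^2*d - 20*b*d^3 + b*d^2 - 20*d^3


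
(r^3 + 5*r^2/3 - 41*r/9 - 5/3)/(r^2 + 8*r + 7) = (9*r^3 + 15*r^2 - 41*r - 15)/(9*(r^2 + 8*r + 7))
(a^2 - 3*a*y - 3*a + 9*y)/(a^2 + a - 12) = (a - 3*y)/(a + 4)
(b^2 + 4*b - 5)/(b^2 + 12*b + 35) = (b - 1)/(b + 7)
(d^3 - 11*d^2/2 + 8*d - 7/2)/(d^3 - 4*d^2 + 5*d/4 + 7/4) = 2*(d - 1)/(2*d + 1)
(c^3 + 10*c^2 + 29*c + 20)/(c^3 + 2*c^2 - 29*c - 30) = (c^2 + 9*c + 20)/(c^2 + c - 30)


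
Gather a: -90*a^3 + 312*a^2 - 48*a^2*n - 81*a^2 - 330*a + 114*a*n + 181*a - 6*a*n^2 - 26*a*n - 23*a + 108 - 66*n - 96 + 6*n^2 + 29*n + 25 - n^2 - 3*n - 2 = -90*a^3 + a^2*(231 - 48*n) + a*(-6*n^2 + 88*n - 172) + 5*n^2 - 40*n + 35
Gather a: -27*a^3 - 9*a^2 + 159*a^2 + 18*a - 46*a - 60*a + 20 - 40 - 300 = -27*a^3 + 150*a^2 - 88*a - 320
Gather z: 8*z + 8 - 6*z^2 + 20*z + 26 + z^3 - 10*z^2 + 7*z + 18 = z^3 - 16*z^2 + 35*z + 52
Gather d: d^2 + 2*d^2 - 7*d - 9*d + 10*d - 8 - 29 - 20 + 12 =3*d^2 - 6*d - 45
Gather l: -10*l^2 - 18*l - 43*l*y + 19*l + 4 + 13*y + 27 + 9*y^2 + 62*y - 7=-10*l^2 + l*(1 - 43*y) + 9*y^2 + 75*y + 24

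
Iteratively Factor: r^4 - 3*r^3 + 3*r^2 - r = (r - 1)*(r^3 - 2*r^2 + r) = (r - 1)^2*(r^2 - r) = (r - 1)^3*(r)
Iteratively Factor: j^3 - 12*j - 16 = (j + 2)*(j^2 - 2*j - 8) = (j + 2)^2*(j - 4)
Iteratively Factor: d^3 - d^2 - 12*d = (d - 4)*(d^2 + 3*d) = (d - 4)*(d + 3)*(d)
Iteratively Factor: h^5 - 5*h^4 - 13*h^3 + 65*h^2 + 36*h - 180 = (h - 5)*(h^4 - 13*h^2 + 36) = (h - 5)*(h - 2)*(h^3 + 2*h^2 - 9*h - 18) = (h - 5)*(h - 2)*(h + 3)*(h^2 - h - 6) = (h - 5)*(h - 2)*(h + 2)*(h + 3)*(h - 3)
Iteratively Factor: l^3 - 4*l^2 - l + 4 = (l - 4)*(l^2 - 1) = (l - 4)*(l - 1)*(l + 1)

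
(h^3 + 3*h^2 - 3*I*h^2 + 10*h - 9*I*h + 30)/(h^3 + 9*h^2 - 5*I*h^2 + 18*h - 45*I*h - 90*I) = (h + 2*I)/(h + 6)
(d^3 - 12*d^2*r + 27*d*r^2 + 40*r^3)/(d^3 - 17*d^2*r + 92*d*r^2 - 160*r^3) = (-d - r)/(-d + 4*r)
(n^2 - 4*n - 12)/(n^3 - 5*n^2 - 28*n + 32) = (n^2 - 4*n - 12)/(n^3 - 5*n^2 - 28*n + 32)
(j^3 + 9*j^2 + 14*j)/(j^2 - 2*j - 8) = j*(j + 7)/(j - 4)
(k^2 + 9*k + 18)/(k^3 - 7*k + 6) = (k + 6)/(k^2 - 3*k + 2)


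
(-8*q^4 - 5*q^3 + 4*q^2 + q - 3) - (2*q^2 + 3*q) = -8*q^4 - 5*q^3 + 2*q^2 - 2*q - 3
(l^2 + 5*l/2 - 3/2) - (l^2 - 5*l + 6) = 15*l/2 - 15/2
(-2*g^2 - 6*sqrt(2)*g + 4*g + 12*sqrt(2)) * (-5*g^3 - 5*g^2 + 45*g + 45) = 10*g^5 - 10*g^4 + 30*sqrt(2)*g^4 - 110*g^3 - 30*sqrt(2)*g^3 - 330*sqrt(2)*g^2 + 90*g^2 + 180*g + 270*sqrt(2)*g + 540*sqrt(2)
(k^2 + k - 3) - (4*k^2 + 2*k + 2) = -3*k^2 - k - 5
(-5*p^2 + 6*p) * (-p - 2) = 5*p^3 + 4*p^2 - 12*p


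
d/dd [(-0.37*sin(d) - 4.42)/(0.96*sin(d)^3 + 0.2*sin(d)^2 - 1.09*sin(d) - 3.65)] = (0.7104*sin(d)^3 + 12.8036*sin(d)^2 + 1.768*sin(d) - 3.4673)*cos(d)/(0.9216*sin(d)^6 + 0.384*sin(d)^5 - 2.0528*sin(d)^4 - 7.444*sin(d)^3 - 0.2719*sin(d)^2 + 7.957*sin(d) + 13.3225)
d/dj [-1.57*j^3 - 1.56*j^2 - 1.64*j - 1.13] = -4.71*j^2 - 3.12*j - 1.64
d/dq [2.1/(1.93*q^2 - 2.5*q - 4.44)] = (5.25 - 8.106*q)/(-1.93*q^2 + 2.5*q + 4.44)^2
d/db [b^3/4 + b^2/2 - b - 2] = 3*b^2/4 + b - 1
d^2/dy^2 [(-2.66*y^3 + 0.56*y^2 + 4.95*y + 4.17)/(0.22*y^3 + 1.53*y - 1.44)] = (4.44089209850063e-16*y^7 + 0.054208*y^6 + 6.809616*y^5 - 8.821296*y^4 - 13.302216*y^3 + 62.402724*y^2 - 25.16832*y + 43.657218)/(0.010648*y^9 + 0.222156*y^7 - 0.209088*y^6 + 1.544994*y^5 - 2.908224*y^4 + 4.950153*y^3 - 10.112688*y^2 + 9.517824*y - 2.985984)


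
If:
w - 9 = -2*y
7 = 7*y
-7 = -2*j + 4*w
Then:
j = 35/2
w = 7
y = 1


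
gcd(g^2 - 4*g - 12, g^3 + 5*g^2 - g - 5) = 1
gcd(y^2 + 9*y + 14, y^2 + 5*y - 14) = y + 7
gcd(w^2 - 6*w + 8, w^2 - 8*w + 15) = 1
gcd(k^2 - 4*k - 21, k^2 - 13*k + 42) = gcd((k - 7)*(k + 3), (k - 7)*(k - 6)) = k - 7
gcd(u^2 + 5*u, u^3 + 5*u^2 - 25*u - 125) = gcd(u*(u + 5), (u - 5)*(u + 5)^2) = u + 5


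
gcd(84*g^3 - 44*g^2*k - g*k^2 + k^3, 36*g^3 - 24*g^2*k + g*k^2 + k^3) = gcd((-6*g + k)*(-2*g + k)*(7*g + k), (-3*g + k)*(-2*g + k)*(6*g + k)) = 2*g - k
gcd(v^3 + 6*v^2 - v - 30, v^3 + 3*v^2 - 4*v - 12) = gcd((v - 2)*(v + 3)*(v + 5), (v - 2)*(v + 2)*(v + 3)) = v^2 + v - 6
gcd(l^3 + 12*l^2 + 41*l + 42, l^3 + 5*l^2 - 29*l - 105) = l^2 + 10*l + 21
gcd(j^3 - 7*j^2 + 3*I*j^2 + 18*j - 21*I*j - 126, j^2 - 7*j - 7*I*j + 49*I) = j - 7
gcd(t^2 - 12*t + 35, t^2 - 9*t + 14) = t - 7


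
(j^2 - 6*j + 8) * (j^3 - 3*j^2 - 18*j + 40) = j^5 - 9*j^4 + 8*j^3 + 124*j^2 - 384*j + 320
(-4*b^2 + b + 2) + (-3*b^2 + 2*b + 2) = -7*b^2 + 3*b + 4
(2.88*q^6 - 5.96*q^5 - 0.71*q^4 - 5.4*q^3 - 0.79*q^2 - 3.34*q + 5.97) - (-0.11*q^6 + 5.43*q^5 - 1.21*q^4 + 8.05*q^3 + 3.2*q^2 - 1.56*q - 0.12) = 2.99*q^6 - 11.39*q^5 + 0.5*q^4 - 13.45*q^3 - 3.99*q^2 - 1.78*q + 6.09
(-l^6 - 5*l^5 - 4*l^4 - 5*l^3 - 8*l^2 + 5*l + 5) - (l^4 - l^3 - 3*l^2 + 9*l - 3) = -l^6 - 5*l^5 - 5*l^4 - 4*l^3 - 5*l^2 - 4*l + 8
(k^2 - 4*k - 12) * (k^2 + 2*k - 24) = k^4 - 2*k^3 - 44*k^2 + 72*k + 288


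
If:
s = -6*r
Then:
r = -s/6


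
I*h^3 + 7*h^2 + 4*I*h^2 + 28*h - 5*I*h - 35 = (h + 5)*(h - 7*I)*(I*h - I)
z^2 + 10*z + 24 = (z + 4)*(z + 6)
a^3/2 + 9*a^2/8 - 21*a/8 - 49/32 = (a/2 + 1/4)*(a - 7/4)*(a + 7/2)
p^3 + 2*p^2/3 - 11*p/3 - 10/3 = (p - 2)*(p + 1)*(p + 5/3)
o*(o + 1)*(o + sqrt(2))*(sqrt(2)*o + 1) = sqrt(2)*o^4 + sqrt(2)*o^3 + 3*o^3 + sqrt(2)*o^2 + 3*o^2 + sqrt(2)*o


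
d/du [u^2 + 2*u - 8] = 2*u + 2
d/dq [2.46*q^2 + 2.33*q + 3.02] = 4.92*q + 2.33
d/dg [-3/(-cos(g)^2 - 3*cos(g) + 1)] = 3*(2*cos(g) + 3)*sin(g)/(-sin(g)^2 + 3*cos(g))^2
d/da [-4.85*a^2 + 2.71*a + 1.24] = 2.71 - 9.7*a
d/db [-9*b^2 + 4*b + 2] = 4 - 18*b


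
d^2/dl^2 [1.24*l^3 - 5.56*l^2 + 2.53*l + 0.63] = 7.44*l - 11.12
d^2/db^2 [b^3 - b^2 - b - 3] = 6*b - 2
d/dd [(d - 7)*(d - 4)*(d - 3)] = 3*d^2 - 28*d + 61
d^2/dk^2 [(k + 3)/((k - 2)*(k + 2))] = 2*(k^3 + 9*k^2 + 12*k + 12)/(k^6 - 12*k^4 + 48*k^2 - 64)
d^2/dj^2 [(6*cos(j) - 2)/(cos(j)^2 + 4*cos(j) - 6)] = 4*(-27*(1 - cos(2*j))^2*cos(j) + 16*(1 - cos(2*j))^2 - 264*cos(j) - 12*cos(2*j) - 114*cos(3*j) + 6*cos(5*j) + 324)/(8*cos(j) + cos(2*j) - 11)^3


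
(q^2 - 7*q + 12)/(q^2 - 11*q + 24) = (q - 4)/(q - 8)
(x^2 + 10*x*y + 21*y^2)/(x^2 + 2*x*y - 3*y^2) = (x + 7*y)/(x - y)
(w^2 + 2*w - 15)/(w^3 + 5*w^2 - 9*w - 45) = 1/(w + 3)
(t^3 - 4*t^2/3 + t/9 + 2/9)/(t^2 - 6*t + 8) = (9*t^3 - 12*t^2 + t + 2)/(9*(t^2 - 6*t + 8))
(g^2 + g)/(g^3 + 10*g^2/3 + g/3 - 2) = 3*g/(3*g^2 + 7*g - 6)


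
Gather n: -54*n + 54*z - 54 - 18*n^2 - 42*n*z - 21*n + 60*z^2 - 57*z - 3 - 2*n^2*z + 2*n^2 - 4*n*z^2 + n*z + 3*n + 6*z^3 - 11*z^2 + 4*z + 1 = n^2*(-2*z - 16) + n*(-4*z^2 - 41*z - 72) + 6*z^3 + 49*z^2 + z - 56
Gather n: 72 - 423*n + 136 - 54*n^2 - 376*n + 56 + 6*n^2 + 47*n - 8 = -48*n^2 - 752*n + 256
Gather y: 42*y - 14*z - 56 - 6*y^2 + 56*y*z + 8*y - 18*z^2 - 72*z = -6*y^2 + y*(56*z + 50) - 18*z^2 - 86*z - 56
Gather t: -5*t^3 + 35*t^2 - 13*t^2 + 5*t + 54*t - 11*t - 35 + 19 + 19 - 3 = -5*t^3 + 22*t^2 + 48*t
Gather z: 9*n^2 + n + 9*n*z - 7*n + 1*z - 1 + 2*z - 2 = 9*n^2 - 6*n + z*(9*n + 3) - 3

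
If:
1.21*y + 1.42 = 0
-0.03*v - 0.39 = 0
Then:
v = -13.00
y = -1.17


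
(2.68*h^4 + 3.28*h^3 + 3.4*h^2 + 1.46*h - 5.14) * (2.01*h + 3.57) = 5.3868*h^5 + 16.1604*h^4 + 18.5436*h^3 + 15.0726*h^2 - 5.1192*h - 18.3498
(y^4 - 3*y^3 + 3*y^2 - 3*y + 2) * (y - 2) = y^5 - 5*y^4 + 9*y^3 - 9*y^2 + 8*y - 4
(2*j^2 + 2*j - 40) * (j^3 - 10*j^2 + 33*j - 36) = 2*j^5 - 18*j^4 + 6*j^3 + 394*j^2 - 1392*j + 1440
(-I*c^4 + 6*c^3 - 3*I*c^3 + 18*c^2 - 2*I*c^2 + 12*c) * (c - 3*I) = -I*c^5 + 3*c^4 - 3*I*c^4 + 9*c^3 - 20*I*c^3 + 6*c^2 - 54*I*c^2 - 36*I*c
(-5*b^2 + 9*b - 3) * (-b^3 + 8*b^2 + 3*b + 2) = 5*b^5 - 49*b^4 + 60*b^3 - 7*b^2 + 9*b - 6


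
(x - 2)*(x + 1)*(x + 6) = x^3 + 5*x^2 - 8*x - 12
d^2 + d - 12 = (d - 3)*(d + 4)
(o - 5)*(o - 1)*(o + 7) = o^3 + o^2 - 37*o + 35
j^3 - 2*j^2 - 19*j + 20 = (j - 5)*(j - 1)*(j + 4)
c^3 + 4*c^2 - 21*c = c*(c - 3)*(c + 7)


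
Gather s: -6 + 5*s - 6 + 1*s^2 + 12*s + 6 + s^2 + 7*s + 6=2*s^2 + 24*s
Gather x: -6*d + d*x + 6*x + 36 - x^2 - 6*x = d*x - 6*d - x^2 + 36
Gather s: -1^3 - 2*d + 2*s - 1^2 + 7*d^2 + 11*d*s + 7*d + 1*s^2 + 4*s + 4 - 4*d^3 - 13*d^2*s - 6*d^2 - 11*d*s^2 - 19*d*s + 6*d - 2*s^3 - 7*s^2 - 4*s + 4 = -4*d^3 + d^2 + 11*d - 2*s^3 + s^2*(-11*d - 6) + s*(-13*d^2 - 8*d + 2) + 6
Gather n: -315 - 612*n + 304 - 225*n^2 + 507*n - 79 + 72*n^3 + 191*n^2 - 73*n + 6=72*n^3 - 34*n^2 - 178*n - 84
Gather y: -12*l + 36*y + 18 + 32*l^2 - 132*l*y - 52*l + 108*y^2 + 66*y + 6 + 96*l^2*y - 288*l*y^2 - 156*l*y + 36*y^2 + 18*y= 32*l^2 - 64*l + y^2*(144 - 288*l) + y*(96*l^2 - 288*l + 120) + 24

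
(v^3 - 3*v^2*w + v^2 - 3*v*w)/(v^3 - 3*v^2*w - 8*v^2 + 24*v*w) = (v + 1)/(v - 8)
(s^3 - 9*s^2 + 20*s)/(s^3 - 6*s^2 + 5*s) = (s - 4)/(s - 1)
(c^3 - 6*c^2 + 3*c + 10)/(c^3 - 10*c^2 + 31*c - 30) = (c + 1)/(c - 3)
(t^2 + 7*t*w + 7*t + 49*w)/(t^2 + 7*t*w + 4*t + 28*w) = (t + 7)/(t + 4)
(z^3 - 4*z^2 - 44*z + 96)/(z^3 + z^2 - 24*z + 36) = (z - 8)/(z - 3)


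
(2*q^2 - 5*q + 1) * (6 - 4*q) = -8*q^3 + 32*q^2 - 34*q + 6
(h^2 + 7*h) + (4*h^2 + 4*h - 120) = 5*h^2 + 11*h - 120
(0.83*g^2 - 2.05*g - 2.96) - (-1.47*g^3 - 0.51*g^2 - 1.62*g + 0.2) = 1.47*g^3 + 1.34*g^2 - 0.43*g - 3.16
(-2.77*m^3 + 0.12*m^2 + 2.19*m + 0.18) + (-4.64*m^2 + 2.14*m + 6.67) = -2.77*m^3 - 4.52*m^2 + 4.33*m + 6.85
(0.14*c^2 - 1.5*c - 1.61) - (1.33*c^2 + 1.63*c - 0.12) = -1.19*c^2 - 3.13*c - 1.49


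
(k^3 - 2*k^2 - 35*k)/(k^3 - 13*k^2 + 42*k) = (k + 5)/(k - 6)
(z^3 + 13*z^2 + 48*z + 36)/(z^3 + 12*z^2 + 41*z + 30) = (z + 6)/(z + 5)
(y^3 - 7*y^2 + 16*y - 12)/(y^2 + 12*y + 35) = (y^3 - 7*y^2 + 16*y - 12)/(y^2 + 12*y + 35)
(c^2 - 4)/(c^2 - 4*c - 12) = (c - 2)/(c - 6)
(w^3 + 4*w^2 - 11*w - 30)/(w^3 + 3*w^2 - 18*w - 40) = (w - 3)/(w - 4)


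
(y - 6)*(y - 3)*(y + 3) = y^3 - 6*y^2 - 9*y + 54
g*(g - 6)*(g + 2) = g^3 - 4*g^2 - 12*g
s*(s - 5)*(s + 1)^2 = s^4 - 3*s^3 - 9*s^2 - 5*s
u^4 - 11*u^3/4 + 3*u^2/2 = u^2*(u - 2)*(u - 3/4)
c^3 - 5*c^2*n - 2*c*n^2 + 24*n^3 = (c - 4*n)*(c - 3*n)*(c + 2*n)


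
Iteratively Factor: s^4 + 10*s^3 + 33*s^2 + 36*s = (s)*(s^3 + 10*s^2 + 33*s + 36) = s*(s + 4)*(s^2 + 6*s + 9) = s*(s + 3)*(s + 4)*(s + 3)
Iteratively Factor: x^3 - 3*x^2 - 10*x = (x - 5)*(x^2 + 2*x) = x*(x - 5)*(x + 2)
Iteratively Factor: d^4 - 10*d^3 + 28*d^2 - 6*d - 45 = (d - 3)*(d^3 - 7*d^2 + 7*d + 15) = (d - 3)^2*(d^2 - 4*d - 5) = (d - 3)^2*(d + 1)*(d - 5)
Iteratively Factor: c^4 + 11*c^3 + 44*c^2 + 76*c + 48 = (c + 3)*(c^3 + 8*c^2 + 20*c + 16) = (c + 2)*(c + 3)*(c^2 + 6*c + 8) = (c + 2)^2*(c + 3)*(c + 4)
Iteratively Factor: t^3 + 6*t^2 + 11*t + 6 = (t + 2)*(t^2 + 4*t + 3) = (t + 2)*(t + 3)*(t + 1)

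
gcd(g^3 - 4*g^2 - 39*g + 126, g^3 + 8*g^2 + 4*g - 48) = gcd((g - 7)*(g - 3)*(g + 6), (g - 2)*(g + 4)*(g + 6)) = g + 6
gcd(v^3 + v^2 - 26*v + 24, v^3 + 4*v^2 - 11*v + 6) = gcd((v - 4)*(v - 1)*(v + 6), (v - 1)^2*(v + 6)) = v^2 + 5*v - 6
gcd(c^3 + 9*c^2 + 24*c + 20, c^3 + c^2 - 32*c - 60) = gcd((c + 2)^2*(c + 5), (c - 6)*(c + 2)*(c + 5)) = c^2 + 7*c + 10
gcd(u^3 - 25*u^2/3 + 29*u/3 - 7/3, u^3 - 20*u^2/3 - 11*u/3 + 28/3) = u^2 - 8*u + 7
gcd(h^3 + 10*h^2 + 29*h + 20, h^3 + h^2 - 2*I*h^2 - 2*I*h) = h + 1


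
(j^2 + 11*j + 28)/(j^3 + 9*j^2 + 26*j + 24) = (j + 7)/(j^2 + 5*j + 6)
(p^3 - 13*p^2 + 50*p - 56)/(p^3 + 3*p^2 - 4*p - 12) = (p^2 - 11*p + 28)/(p^2 + 5*p + 6)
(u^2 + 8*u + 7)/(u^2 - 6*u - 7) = (u + 7)/(u - 7)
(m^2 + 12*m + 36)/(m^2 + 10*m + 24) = (m + 6)/(m + 4)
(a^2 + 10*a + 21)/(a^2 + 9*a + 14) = (a + 3)/(a + 2)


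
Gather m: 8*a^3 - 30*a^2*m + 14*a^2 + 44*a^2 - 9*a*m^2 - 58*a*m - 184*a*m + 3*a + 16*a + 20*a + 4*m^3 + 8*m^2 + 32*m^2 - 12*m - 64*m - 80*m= 8*a^3 + 58*a^2 + 39*a + 4*m^3 + m^2*(40 - 9*a) + m*(-30*a^2 - 242*a - 156)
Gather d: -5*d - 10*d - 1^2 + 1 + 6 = 6 - 15*d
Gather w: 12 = 12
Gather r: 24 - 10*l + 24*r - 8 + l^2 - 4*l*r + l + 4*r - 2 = l^2 - 9*l + r*(28 - 4*l) + 14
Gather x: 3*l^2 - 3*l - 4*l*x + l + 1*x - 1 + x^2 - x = 3*l^2 - 4*l*x - 2*l + x^2 - 1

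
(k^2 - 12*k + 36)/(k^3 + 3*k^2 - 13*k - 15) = (k^2 - 12*k + 36)/(k^3 + 3*k^2 - 13*k - 15)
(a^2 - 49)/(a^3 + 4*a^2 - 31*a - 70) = (a - 7)/(a^2 - 3*a - 10)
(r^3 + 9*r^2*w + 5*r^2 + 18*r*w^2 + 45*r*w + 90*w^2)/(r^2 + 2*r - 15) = (r^2 + 9*r*w + 18*w^2)/(r - 3)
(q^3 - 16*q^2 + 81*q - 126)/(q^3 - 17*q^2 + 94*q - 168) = (q - 3)/(q - 4)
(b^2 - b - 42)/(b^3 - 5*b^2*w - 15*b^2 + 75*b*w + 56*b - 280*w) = (-b - 6)/(-b^2 + 5*b*w + 8*b - 40*w)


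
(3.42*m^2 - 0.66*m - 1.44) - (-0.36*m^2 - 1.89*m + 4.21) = 3.78*m^2 + 1.23*m - 5.65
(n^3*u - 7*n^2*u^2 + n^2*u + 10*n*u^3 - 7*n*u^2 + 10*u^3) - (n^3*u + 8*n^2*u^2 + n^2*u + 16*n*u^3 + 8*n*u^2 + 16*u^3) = -15*n^2*u^2 - 6*n*u^3 - 15*n*u^2 - 6*u^3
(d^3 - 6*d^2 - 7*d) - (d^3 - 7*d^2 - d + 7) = d^2 - 6*d - 7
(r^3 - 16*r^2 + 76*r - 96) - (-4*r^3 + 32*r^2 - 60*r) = 5*r^3 - 48*r^2 + 136*r - 96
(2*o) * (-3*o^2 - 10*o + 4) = -6*o^3 - 20*o^2 + 8*o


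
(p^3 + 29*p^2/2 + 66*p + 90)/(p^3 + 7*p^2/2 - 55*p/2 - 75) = (p + 6)/(p - 5)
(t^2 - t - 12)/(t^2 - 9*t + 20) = (t + 3)/(t - 5)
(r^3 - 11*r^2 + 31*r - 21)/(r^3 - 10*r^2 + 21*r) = (r - 1)/r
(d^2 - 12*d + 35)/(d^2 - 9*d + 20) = (d - 7)/(d - 4)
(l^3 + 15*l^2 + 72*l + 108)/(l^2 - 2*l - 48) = (l^2 + 9*l + 18)/(l - 8)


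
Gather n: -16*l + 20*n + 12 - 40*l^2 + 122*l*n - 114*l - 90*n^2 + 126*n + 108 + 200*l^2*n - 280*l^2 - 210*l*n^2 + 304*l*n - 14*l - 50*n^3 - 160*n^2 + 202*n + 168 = -320*l^2 - 144*l - 50*n^3 + n^2*(-210*l - 250) + n*(200*l^2 + 426*l + 348) + 288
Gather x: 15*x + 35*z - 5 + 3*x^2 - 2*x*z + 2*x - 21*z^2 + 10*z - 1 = 3*x^2 + x*(17 - 2*z) - 21*z^2 + 45*z - 6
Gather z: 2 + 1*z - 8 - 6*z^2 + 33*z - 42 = -6*z^2 + 34*z - 48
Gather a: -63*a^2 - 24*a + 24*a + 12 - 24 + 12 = -63*a^2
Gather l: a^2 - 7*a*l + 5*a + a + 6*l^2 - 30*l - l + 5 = a^2 + 6*a + 6*l^2 + l*(-7*a - 31) + 5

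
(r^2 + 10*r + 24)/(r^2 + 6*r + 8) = (r + 6)/(r + 2)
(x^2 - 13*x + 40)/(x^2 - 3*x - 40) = (x - 5)/(x + 5)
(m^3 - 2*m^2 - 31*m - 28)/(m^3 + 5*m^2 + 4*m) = (m - 7)/m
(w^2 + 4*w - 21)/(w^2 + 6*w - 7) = (w - 3)/(w - 1)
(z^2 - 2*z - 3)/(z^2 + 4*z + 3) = (z - 3)/(z + 3)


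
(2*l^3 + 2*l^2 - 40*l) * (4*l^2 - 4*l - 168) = 8*l^5 - 504*l^3 - 176*l^2 + 6720*l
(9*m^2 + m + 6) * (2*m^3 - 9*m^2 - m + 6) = 18*m^5 - 79*m^4 - 6*m^3 - m^2 + 36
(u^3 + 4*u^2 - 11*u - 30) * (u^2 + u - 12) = u^5 + 5*u^4 - 19*u^3 - 89*u^2 + 102*u + 360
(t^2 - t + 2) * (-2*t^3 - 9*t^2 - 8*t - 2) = -2*t^5 - 7*t^4 - 3*t^3 - 12*t^2 - 14*t - 4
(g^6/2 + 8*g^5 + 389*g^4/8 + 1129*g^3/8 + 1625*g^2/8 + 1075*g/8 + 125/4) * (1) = g^6/2 + 8*g^5 + 389*g^4/8 + 1129*g^3/8 + 1625*g^2/8 + 1075*g/8 + 125/4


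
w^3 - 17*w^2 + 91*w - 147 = (w - 7)^2*(w - 3)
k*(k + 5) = k^2 + 5*k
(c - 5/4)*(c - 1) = c^2 - 9*c/4 + 5/4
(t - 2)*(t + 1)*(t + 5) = t^3 + 4*t^2 - 7*t - 10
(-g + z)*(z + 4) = -g*z - 4*g + z^2 + 4*z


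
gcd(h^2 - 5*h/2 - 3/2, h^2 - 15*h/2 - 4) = h + 1/2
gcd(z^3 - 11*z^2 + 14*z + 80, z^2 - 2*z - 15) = z - 5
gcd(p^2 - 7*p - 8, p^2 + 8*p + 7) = p + 1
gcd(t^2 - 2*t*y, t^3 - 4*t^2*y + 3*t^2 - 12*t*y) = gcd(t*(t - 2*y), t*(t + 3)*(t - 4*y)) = t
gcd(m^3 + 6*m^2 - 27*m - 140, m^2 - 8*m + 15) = m - 5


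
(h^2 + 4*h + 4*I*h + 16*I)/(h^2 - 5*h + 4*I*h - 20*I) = (h + 4)/(h - 5)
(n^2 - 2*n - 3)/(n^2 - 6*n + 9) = (n + 1)/(n - 3)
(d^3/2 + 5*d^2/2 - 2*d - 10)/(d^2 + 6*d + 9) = (d^3 + 5*d^2 - 4*d - 20)/(2*(d^2 + 6*d + 9))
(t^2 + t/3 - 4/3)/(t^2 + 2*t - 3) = (t + 4/3)/(t + 3)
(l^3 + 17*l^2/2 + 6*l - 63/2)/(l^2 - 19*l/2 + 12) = (l^2 + 10*l + 21)/(l - 8)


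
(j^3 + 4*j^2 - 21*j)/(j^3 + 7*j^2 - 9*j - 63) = j/(j + 3)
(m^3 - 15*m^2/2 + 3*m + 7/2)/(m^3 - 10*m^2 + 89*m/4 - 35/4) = 2*(2*m^2 - m - 1)/(4*m^2 - 12*m + 5)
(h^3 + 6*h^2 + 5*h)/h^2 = h + 6 + 5/h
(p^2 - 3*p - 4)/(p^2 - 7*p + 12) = (p + 1)/(p - 3)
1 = 1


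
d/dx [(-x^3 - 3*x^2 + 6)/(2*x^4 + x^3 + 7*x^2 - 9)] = x*(-3*(x + 2)*(2*x^4 + x^3 + 7*x^2 - 9) + (8*x^2 + 3*x + 14)*(x^3 + 3*x^2 - 6))/(2*x^4 + x^3 + 7*x^2 - 9)^2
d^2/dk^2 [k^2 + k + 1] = 2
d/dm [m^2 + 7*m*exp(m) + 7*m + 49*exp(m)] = 7*m*exp(m) + 2*m + 56*exp(m) + 7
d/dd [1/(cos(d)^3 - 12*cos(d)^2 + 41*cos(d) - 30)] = (3*cos(d)^2 - 24*cos(d) + 41)*sin(d)/(cos(d)^3 - 12*cos(d)^2 + 41*cos(d) - 30)^2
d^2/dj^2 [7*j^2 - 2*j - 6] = 14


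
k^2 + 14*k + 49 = (k + 7)^2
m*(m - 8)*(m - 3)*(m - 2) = m^4 - 13*m^3 + 46*m^2 - 48*m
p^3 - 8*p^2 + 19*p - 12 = (p - 4)*(p - 3)*(p - 1)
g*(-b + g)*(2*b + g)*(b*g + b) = -2*b^3*g^2 - 2*b^3*g + b^2*g^3 + b^2*g^2 + b*g^4 + b*g^3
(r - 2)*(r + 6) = r^2 + 4*r - 12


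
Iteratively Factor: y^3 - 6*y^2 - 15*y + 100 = (y - 5)*(y^2 - y - 20) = (y - 5)*(y + 4)*(y - 5)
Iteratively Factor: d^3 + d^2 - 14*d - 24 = (d + 3)*(d^2 - 2*d - 8) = (d - 4)*(d + 3)*(d + 2)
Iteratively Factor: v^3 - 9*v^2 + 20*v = (v - 4)*(v^2 - 5*v) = v*(v - 4)*(v - 5)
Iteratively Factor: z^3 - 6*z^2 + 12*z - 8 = (z - 2)*(z^2 - 4*z + 4) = (z - 2)^2*(z - 2)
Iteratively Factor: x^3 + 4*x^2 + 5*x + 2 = (x + 2)*(x^2 + 2*x + 1) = (x + 1)*(x + 2)*(x + 1)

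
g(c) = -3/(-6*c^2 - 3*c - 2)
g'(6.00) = 0.00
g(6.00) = 0.01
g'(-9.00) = 0.00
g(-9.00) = 0.01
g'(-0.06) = -2.02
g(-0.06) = 1.63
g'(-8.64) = 0.00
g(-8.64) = 0.01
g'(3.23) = -0.02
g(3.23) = 0.04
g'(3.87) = -0.01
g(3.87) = 0.03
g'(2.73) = -0.04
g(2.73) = 0.05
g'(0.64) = -0.79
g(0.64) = 0.47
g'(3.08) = -0.03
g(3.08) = 0.04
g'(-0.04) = -2.12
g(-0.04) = 1.59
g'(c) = -3*(12*c + 3)/(-6*c^2 - 3*c - 2)^2 = 9*(-4*c - 1)/(6*c^2 + 3*c + 2)^2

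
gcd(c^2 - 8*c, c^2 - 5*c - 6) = 1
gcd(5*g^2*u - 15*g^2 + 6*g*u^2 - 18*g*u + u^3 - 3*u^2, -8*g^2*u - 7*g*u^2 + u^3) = g + u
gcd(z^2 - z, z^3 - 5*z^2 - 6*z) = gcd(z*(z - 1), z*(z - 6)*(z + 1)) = z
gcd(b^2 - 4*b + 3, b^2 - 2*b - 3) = b - 3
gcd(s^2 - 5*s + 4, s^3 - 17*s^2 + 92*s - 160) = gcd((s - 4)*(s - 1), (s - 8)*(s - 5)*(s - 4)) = s - 4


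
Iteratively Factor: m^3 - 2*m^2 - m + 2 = (m - 1)*(m^2 - m - 2) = (m - 1)*(m + 1)*(m - 2)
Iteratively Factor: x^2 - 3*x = (x - 3)*(x)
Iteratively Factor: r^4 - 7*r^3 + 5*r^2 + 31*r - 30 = (r + 2)*(r^3 - 9*r^2 + 23*r - 15) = (r - 5)*(r + 2)*(r^2 - 4*r + 3) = (r - 5)*(r - 3)*(r + 2)*(r - 1)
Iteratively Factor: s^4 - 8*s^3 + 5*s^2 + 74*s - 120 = (s - 4)*(s^3 - 4*s^2 - 11*s + 30) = (s - 4)*(s + 3)*(s^2 - 7*s + 10) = (s - 5)*(s - 4)*(s + 3)*(s - 2)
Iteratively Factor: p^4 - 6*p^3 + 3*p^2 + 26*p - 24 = (p - 4)*(p^3 - 2*p^2 - 5*p + 6) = (p - 4)*(p + 2)*(p^2 - 4*p + 3) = (p - 4)*(p - 3)*(p + 2)*(p - 1)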